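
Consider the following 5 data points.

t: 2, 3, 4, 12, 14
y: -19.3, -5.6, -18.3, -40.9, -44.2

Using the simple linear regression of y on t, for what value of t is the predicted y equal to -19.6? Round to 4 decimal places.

4.7905

n = 5, Σx = 35, Σy = -128.3, Σxy = -1238.2, Σx² = 369
Sxx = Σx² − (Σx)²/n = 369 − 245 = 124
Sxy = Σxy − (Σx)(Σy)/n = -1238.2 − (-898.1) = -340.1
b = Sxy/Sxx = -340.1/124 = -2.742742
a = ȳ − b·x̄ = -25.66 − (-2.742742)·7 = -6.460806
Set a + b·x = -19.6: x = (-19.6 − (-6.460806)) / (-2.742742) = 4.790532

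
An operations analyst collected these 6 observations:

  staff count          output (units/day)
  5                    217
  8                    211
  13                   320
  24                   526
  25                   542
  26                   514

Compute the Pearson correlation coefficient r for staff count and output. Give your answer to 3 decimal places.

n = 6, Σx = 101, Σy = 2330, Σxy = 46471, Σx² = 2135, Σy² = 1028646
Sxx = Σx² − (Σx)²/n = 2135 − 1700.166667 = 434.833333
Sxy = Σxy − (Σx)(Σy)/n = 46471 − 39221.666667 = 7249.333333
Syy = Σy² − (Σy)²/n = 1028646 − 904816.666667 = 123829.333333
r = Sxy/√(Sxx·Syy) = 7249.333333/√(53845121.777778) = 7249.333333/7337.923533 = 0.987927

0.988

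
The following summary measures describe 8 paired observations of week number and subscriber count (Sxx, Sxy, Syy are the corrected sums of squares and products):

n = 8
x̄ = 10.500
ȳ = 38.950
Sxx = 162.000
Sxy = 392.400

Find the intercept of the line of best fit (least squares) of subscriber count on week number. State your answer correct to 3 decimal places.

13.517

b = Sxy/Sxx = 392.4/162 = 2.422222
a = ȳ − b·x̄ = 38.95 − 2.422222·10.5 = 13.516667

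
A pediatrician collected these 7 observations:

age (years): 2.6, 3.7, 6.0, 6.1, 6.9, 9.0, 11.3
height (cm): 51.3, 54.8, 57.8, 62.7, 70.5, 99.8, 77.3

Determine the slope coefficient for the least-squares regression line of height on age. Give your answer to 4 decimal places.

n = 7, Σx = 45.6, Σy = 474.2, Σxy = 3323.55, Σx² = 349.96
Sxx = Σx² − (Σx)²/n = 349.96 − 297.051429 = 52.908571
Sxy = Σxy − (Σx)(Σy)/n = 3323.55 − 3089.074286 = 234.475714
b = Sxy/Sxx = 234.475714/52.908571 = 4.431715

4.4317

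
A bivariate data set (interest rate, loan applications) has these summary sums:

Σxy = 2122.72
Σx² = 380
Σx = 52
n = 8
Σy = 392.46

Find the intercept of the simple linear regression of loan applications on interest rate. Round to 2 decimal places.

Sxx = Σx² − (Σx)²/n = 380 − 338 = 42
Sxy = Σxy − (Σx)(Σy)/n = 2122.72 − 2550.99 = -428.27
b = Sxy/Sxx = -428.27/42 = -10.196905
a = ȳ − b·x̄ = 49.0575 − (-10.196905)·6.5 = 115.337381

115.34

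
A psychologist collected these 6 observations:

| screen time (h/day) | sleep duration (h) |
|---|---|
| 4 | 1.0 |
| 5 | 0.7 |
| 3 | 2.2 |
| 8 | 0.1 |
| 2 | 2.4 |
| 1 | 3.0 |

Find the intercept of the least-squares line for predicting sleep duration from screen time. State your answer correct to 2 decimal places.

3.22

n = 6, Σx = 23, Σy = 9.4, Σxy = 22.7, Σx² = 119
Sxx = Σx² − (Σx)²/n = 119 − 88.166667 = 30.833333
Sxy = Σxy − (Σx)(Σy)/n = 22.7 − 36.033333 = -13.333333
b = Sxy/Sxx = -13.333333/30.833333 = -0.432432
a = ȳ − b·x̄ = 1.566667 − (-0.432432)·3.833333 = 3.224324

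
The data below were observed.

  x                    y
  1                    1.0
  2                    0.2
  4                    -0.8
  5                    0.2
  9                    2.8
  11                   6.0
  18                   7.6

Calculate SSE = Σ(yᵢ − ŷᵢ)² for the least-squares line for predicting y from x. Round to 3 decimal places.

n = 7, Σx = 50, Σy = 17, Σxy = 227.2, Σx² = 572, Σy² = 103.32
Sxx = Σx² − (Σx)²/n = 572 − 357.142857 = 214.857143
Sxy = Σxy − (Σx)(Σy)/n = 227.2 − 121.428571 = 105.771429
Syy = Σy² − (Σy)²/n = 103.32 − 41.285714 = 62.034286
b = Sxy/Sxx = 105.771429/214.857143 = 0.492287
SSE = Syy − b·Sxy = 62.034286 − 0.492287·105.771429 = 9.964362

9.964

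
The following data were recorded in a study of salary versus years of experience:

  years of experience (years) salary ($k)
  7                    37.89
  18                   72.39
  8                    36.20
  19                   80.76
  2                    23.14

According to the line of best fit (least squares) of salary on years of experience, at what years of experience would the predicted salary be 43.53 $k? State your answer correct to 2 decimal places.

8.85

n = 5, Σx = 54, Σy = 250.38, Σxy = 3438.57, Σx² = 802
Sxx = Σx² − (Σx)²/n = 802 − 583.2 = 218.8
Sxy = Σxy − (Σx)(Σy)/n = 3438.57 − 2704.104 = 734.466
b = Sxy/Sxx = 734.466/218.8 = 3.356792
a = ȳ − b·x̄ = 50.076 − 3.356792·10.8 = 13.822651
Set a + b·x = 43.53: x = (43.53 − 13.822651) / 3.356792 = 8.849924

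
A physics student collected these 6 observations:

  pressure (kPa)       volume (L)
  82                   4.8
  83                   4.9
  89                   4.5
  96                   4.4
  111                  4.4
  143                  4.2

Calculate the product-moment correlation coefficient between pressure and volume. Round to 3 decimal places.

n = 6, Σx = 604, Σy = 27.2, Σxy = 2712.2, Σx² = 63520, Σy² = 123.66
Sxx = Σx² − (Σx)²/n = 63520 − 60802.666667 = 2717.333333
Sxy = Σxy − (Σx)(Σy)/n = 2712.2 − 2738.133333 = -25.933333
Syy = Σy² − (Σy)²/n = 123.66 − 123.306667 = 0.353333
r = Sxy/√(Sxx·Syy) = -25.933333/√(960.124444) = -25.933333/30.985875 = -0.836940

-0.837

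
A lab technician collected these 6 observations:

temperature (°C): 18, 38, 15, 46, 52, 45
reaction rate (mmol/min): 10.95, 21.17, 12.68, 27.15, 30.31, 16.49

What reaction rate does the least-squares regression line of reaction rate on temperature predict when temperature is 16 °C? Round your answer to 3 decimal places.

11.251

n = 6, Σx = 214, Σy = 118.75, Σxy = 4758.83, Σx² = 8838
Sxx = Σx² − (Σx)²/n = 8838 − 7632.666667 = 1205.333333
Sxy = Σxy − (Σx)(Σy)/n = 4758.83 − 4235.416667 = 523.413333
b = Sxy/Sxx = 523.413333/1205.333333 = 0.434248
a = ȳ − b·x̄ = 19.791667 − 0.434248·35.666667 = 4.303496
ŷ(16) = a + b·16 = 4.303496 + 0.434248·16 = 11.251460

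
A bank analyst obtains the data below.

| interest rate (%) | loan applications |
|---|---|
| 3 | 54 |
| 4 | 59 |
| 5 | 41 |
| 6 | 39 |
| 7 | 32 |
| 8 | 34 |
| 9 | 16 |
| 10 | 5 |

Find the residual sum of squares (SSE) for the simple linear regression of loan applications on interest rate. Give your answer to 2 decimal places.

n = 8, Σx = 52, Σy = 280, Σxy = 1527, Σx² = 380, Σy² = 12060
Sxx = Σx² − (Σx)²/n = 380 − 338 = 42
Sxy = Σxy − (Σx)(Σy)/n = 1527 − 1820 = -293
Syy = Σy² − (Σy)²/n = 12060 − 9800 = 2260
b = Sxy/Sxx = -293/42 = -6.976190
SSE = Syy − b·Sxy = 2260 − (-6.976190)·(-293) = 215.976190

215.98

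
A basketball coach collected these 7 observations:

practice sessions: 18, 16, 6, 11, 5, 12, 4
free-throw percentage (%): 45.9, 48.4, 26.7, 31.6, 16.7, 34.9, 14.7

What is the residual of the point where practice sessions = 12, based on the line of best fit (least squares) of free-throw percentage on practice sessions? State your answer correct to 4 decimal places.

-0.3206

n = 7, Σx = 72, Σy = 218.9, Σxy = 2669.5, Σx² = 922
Sxx = Σx² − (Σx)²/n = 922 − 740.571429 = 181.428571
Sxy = Σxy − (Σx)(Σy)/n = 2669.5 − 2251.542857 = 417.957143
b = Sxy/Sxx = 417.957143/181.428571 = 2.303701
a = ȳ − b·x̄ = 31.271429 − 2.303701·10.285714 = 7.576220
ŷ(12) = 7.576220 + 2.303701·12 = 35.220630
residual = y − ŷ = 34.9 − 35.220630 = -0.320630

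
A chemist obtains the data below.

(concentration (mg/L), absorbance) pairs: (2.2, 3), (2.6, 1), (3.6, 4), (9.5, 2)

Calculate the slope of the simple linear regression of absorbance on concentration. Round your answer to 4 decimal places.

-0.0619

n = 4, Σx = 17.9, Σy = 10, Σxy = 42.6, Σx² = 114.81
Sxx = Σx² − (Σx)²/n = 114.81 − 80.1025 = 34.7075
Sxy = Σxy − (Σx)(Σy)/n = 42.6 − 44.75 = -2.15
b = Sxy/Sxx = -2.15/34.7075 = -0.061946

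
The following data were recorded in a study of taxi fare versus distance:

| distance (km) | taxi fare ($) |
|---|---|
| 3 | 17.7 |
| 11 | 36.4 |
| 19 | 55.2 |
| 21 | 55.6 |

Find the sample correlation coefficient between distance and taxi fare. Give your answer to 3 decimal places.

n = 4, Σx = 54, Σy = 164.9, Σxy = 2669.9, Σx² = 932, Σy² = 7776.65
Sxx = Σx² − (Σx)²/n = 932 − 729 = 203
Sxy = Σxy − (Σx)(Σy)/n = 2669.9 − 2226.15 = 443.75
Syy = Σy² − (Σy)²/n = 7776.65 − 6798.0025 = 978.6475
r = Sxy/√(Sxx·Syy) = 443.75/√(198665.4425) = 443.75/445.719017 = 0.995582

0.996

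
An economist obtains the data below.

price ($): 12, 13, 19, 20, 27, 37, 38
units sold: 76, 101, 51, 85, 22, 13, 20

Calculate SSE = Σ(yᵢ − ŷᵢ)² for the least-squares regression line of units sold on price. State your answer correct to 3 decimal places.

1635.023

n = 7, Σx = 166, Σy = 368, Σxy = 6729, Σx² = 4616, Σy² = 26856
Sxx = Σx² − (Σx)²/n = 4616 − 3936.571429 = 679.428571
Sxy = Σxy − (Σx)(Σy)/n = 6729 − 8726.857143 = -1997.857143
Syy = Σy² − (Σy)²/n = 26856 − 19346.285714 = 7509.714286
b = Sxy/Sxx = -1997.857143/679.428571 = -2.940496
SSE = Syy − b·Sxy = 7509.714286 − (-2.940496)·(-1997.857143) = 1635.022918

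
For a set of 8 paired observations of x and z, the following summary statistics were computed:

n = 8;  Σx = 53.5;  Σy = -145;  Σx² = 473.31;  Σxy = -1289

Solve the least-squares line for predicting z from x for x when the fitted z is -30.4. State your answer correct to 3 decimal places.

Sxx = Σx² − (Σx)²/n = 473.31 − 357.78125 = 115.52875
Sxy = Σxy − (Σx)(Σy)/n = -1289 − (-969.6875) = -319.3125
b = Sxy/Sxx = -319.3125/115.52875 = -2.763922
a = ȳ − b·x̄ = -18.125 − (-2.763922)·6.6875 = 0.358731
Set a + b·x = -30.4: x = (-30.4 − 0.358731) / (-2.763922) = 11.128652

11.129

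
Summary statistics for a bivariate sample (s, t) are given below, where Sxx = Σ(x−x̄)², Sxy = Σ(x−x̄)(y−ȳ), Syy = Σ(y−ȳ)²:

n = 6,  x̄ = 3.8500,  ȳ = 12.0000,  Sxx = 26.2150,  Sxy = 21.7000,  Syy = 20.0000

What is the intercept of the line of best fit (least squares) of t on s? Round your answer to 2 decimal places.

b = Sxy/Sxx = 21.7/26.215 = 0.827770
a = ȳ − b·x̄ = 12 − 0.827770·3.85 = 8.813084

8.81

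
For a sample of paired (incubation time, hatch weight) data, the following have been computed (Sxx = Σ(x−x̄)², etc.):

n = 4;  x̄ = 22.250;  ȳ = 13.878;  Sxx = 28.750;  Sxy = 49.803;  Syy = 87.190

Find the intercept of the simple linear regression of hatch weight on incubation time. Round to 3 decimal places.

-24.665

b = Sxy/Sxx = 49.803/28.75 = 1.732278
a = ȳ − b·x̄ = 13.878 − 1.732278·22.25 = -24.665191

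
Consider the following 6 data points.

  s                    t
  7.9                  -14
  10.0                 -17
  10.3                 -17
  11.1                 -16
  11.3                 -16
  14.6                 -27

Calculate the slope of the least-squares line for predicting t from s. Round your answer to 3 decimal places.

n = 6, Σx = 65.2, Σy = -107, Σxy = -1208.3, Σx² = 732.56
Sxx = Σx² − (Σx)²/n = 732.56 − 708.506667 = 24.053333
Sxy = Σxy − (Σx)(Σy)/n = -1208.3 − (-1162.733333) = -45.566667
b = Sxy/Sxx = -45.566667/24.053333 = -1.894401

-1.894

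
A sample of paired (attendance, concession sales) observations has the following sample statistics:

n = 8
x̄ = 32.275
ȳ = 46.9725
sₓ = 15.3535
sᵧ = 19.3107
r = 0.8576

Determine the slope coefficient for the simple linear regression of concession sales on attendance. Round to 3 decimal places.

1.079

b = r · sᵧ/sₓ = 0.8576 · 19.3107/15.3535 = 1.078637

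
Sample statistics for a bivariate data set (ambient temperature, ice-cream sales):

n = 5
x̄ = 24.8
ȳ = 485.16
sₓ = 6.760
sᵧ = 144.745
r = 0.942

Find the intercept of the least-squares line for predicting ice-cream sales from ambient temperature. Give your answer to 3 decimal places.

-15.058

b = r · sᵧ/sₓ = 0.942 · 144.745/6.76 = 20.170087
a = ȳ − b·x̄ = 485.16 − 20.170087·24.8 = -15.058164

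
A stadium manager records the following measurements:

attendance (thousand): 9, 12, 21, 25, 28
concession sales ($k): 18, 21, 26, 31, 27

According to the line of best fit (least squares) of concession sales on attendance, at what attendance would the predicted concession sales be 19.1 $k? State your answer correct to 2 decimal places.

n = 5, Σx = 95, Σy = 123, Σxy = 2491, Σx² = 2075
Sxx = Σx² − (Σx)²/n = 2075 − 1805 = 270
Sxy = Σxy − (Σx)(Σy)/n = 2491 − 2337 = 154
b = Sxy/Sxx = 154/270 = 0.570370
a = ȳ − b·x̄ = 24.6 − 0.570370·19 = 13.762963
Set a + b·x = 19.1: x = (19.1 − 13.762963) / 0.570370 = 9.357143

9.36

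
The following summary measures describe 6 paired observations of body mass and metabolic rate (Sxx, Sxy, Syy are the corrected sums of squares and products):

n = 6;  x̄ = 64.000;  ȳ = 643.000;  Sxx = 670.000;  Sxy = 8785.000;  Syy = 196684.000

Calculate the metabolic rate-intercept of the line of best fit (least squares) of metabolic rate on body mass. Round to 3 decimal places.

-196.164

b = Sxy/Sxx = 8785/670 = 13.111940
a = ȳ − b·x̄ = 643 − 13.111940·64 = -196.164179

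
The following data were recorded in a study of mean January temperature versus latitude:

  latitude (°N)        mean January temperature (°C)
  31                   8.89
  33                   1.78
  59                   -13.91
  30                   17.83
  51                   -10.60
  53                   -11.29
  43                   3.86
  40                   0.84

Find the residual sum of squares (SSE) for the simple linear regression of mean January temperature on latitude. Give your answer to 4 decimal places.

123.2459

n = 8, Σx = 340, Σy = -2.6, Σxy = -890.85, Σx² = 15290, Σy² = 849.0268
Sxx = Σx² − (Σx)²/n = 15290 − 14450 = 840
Sxy = Σxy − (Σx)(Σy)/n = -890.85 − (-110.5) = -780.35
Syy = Σy² − (Σy)²/n = 849.0268 − 0.845 = 848.1818
b = Sxy/Sxx = -780.35/840 = -0.928988
SSE = Syy − b·Sxy = 848.1818 − (-0.928988)·(-780.35) = 123.245940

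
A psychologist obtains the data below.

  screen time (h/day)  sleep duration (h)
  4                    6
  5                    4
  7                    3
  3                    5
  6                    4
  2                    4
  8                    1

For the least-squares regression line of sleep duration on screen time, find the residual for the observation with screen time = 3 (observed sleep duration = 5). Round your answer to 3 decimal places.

0.071

n = 7, Σx = 35, Σy = 27, Σxy = 120, Σx² = 203
Sxx = Σx² − (Σx)²/n = 203 − 175 = 28
Sxy = Σxy − (Σx)(Σy)/n = 120 − 135 = -15
b = Sxy/Sxx = -15/28 = -0.535714
a = ȳ − b·x̄ = 3.857143 − (-0.535714)·5 = 6.535714
ŷ(3) = 6.535714 + (-0.535714)·3 = 4.928571
residual = y − ŷ = 5 − 4.928571 = 0.071429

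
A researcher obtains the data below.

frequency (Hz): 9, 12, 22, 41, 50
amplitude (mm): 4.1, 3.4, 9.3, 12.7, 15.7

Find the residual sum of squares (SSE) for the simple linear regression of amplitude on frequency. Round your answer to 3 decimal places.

4.810

n = 5, Σx = 134, Σy = 45.2, Σxy = 1588, Σx² = 4890, Σy² = 522.64
Sxx = Σx² − (Σx)²/n = 4890 − 3591.2 = 1298.8
Sxy = Σxy − (Σx)(Σy)/n = 1588 − 1211.36 = 376.64
Syy = Σy² − (Σy)²/n = 522.64 − 408.608 = 114.032
b = Sxy/Sxx = 376.64/1298.8 = 0.289991
SSE = Syy − b·Sxy = 114.032 − 0.289991·376.64 = 4.809880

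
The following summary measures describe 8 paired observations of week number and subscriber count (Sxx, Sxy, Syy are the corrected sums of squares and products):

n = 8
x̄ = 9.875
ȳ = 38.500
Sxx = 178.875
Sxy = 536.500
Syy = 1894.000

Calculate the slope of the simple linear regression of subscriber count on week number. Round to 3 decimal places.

b = Sxy/Sxx = 536.5/178.875 = 2.999301

2.999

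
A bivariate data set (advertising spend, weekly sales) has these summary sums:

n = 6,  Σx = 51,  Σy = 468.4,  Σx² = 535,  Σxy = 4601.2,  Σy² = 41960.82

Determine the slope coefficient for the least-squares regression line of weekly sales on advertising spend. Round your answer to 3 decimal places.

Sxx = Σx² − (Σx)²/n = 535 − 433.5 = 101.5
Sxy = Σxy − (Σx)(Σy)/n = 4601.2 − 3981.4 = 619.8
b = Sxy/Sxx = 619.8/101.5 = 6.106404

6.106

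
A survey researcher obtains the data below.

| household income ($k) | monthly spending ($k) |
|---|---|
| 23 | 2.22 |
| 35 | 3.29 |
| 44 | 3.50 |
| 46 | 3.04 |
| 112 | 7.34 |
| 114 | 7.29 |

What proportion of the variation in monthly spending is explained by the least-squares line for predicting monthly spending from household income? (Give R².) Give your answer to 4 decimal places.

n = 6, Σx = 374, Σy = 26.68, Σxy = 2113.19, Σx² = 31346, Σy² = 144.2638
Sxx = Σx² − (Σx)²/n = 31346 − 23312.666667 = 8033.333333
Sxy = Σxy − (Σx)(Σy)/n = 2113.19 − 1663.053333 = 450.136667
Syy = Σy² − (Σy)²/n = 144.2638 − 118.637067 = 25.626733
R² = Sxy²/(Sxx·Syy) = (450.136667)²/(8033.333333·25.626733) = 0.984237

0.9842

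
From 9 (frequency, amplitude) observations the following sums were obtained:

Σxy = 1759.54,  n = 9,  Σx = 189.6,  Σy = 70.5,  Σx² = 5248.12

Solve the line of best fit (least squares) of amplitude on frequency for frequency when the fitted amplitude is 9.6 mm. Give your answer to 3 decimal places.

Sxx = Σx² − (Σx)²/n = 5248.12 − 3994.24 = 1253.88
Sxy = Σxy − (Σx)(Σy)/n = 1759.54 − 1485.2 = 274.34
b = Sxy/Sxx = 274.34/1253.88 = 0.218793
a = ȳ − b·x̄ = 7.833333 − 0.218793·21.066667 = 3.224097
Set a + b·x = 9.6: x = (9.6 − 3.224097) / 0.218793 = 29.141275

29.141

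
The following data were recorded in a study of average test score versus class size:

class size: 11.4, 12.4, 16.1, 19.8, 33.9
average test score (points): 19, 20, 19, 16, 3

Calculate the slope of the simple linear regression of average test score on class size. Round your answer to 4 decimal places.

-0.7604

n = 5, Σx = 93.6, Σy = 77, Σxy = 1189, Σx² = 2084.18
Sxx = Σx² − (Σx)²/n = 2084.18 − 1752.192 = 331.988
Sxy = Σxy − (Σx)(Σy)/n = 1189 − 1441.44 = -252.44
b = Sxy/Sxx = -252.44/331.988 = -0.760389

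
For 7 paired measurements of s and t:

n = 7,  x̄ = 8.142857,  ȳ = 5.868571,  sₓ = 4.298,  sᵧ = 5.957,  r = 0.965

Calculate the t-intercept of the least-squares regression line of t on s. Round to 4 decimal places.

-5.0224

b = r · sᵧ/sₓ = 0.965 · 5.957/4.298 = 1.337484
a = ȳ − b·x̄ = 5.868571 − 1.337484·8.142857 = -5.022368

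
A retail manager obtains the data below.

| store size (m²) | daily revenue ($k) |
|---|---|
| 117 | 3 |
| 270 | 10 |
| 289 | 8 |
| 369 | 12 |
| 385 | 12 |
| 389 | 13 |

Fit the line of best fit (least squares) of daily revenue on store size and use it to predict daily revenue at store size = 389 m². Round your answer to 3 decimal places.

n = 6, Σx = 1819, Σy = 58, Σxy = 19468, Σx² = 605817
Sxx = Σx² − (Σx)²/n = 605817 − 551460.166667 = 54356.833333
Sxy = Σxy − (Σx)(Σy)/n = 19468 − 17583.666667 = 1884.333333
b = Sxy/Sxx = 1884.333333/54356.833333 = 0.034666
a = ȳ − b·x̄ = 9.666667 − 0.034666·303.166667 = -0.842905
ŷ(389) = a + b·389 = -0.842905 + 0.034666·389 = 12.642164

12.642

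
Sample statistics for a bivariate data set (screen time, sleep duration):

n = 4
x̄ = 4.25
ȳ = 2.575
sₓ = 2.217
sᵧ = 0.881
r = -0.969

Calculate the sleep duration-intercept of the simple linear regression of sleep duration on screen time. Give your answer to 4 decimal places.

4.2115

b = r · sᵧ/sₓ = -0.969 · 0.881/2.217 = -0.385065
a = ȳ − b·x̄ = 2.575 − (-0.385065)·4.25 = 4.211526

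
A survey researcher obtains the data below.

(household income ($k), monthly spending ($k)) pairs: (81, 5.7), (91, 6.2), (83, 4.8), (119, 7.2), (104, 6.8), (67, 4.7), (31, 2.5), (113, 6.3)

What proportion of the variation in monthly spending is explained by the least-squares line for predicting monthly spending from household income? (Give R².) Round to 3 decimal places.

n = 8, Σx = 689, Σy = 44.2, Σxy = 4092.6, Σx² = 64927, Σy² = 260.08
Sxx = Σx² − (Σx)²/n = 64927 − 59340.125 = 5586.875
Sxy = Σxy − (Σx)(Σy)/n = 4092.6 − 3806.725 = 285.875
Syy = Σy² − (Σy)²/n = 260.08 − 244.205 = 15.875
R² = Sxy²/(Sxx·Syy) = (285.875)²/(5586.875·15.875) = 0.921446

0.921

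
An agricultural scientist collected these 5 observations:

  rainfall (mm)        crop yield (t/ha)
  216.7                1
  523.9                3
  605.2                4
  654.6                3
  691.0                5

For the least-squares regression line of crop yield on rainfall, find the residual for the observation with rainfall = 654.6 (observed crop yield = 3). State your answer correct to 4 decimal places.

n = 5, Σx = 2691.4, Σy = 16, Σxy = 9628, Σx² = 1593679.3
Sxx = Σx² − (Σx)²/n = 1593679.3 − 1448726.792 = 144952.508
Sxy = Σxy − (Σx)(Σy)/n = 9628 − 8612.48 = 1015.52
b = Sxy/Sxx = 1015.52/144952.508 = 0.007006
a = ȳ − b·x̄ = 3.2 − 0.007006·538.28 = -0.571126
ŷ(654.6) = -0.571126 + 0.007006·654.6 = 4.014924
residual = y − ŷ = 3 − 4.014924 = -1.014924

-1.0149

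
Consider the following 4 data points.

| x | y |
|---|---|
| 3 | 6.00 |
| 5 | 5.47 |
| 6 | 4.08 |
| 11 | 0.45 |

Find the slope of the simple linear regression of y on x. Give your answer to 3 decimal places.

n = 4, Σx = 25, Σy = 16, Σxy = 74.78, Σx² = 191
Sxx = Σx² − (Σx)²/n = 191 − 156.25 = 34.75
Sxy = Σxy − (Σx)(Σy)/n = 74.78 − 100 = -25.22
b = Sxy/Sxx = -25.22/34.75 = -0.725755

-0.726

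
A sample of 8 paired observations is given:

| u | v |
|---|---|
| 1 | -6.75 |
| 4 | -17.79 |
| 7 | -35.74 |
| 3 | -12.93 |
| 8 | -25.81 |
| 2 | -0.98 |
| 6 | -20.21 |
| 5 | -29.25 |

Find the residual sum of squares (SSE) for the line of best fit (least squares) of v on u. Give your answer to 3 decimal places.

n = 8, Σx = 36, Σy = -149.46, Σxy = -842.83, Σx² = 204, Σy² = 3737.7022
Sxx = Σx² − (Σx)²/n = 204 − 162 = 42
Sxy = Σxy − (Σx)(Σy)/n = -842.83 − (-672.57) = -170.26
Syy = Σy² − (Σy)²/n = 3737.7022 − 2792.28645 = 945.41575
b = Sxy/Sxx = -170.26/42 = -4.053810
SSE = Syy − b·Sxy = 945.41575 − (-4.053810)·(-170.26) = 255.214140

255.214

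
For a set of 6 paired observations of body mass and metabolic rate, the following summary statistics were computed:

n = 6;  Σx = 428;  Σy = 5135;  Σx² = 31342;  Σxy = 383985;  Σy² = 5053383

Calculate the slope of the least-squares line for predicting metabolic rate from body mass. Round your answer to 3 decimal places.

Sxx = Σx² − (Σx)²/n = 31342 − 30530.666667 = 811.333333
Sxy = Σxy − (Σx)(Σy)/n = 383985 − 366296.666667 = 17688.333333
b = Sxy/Sxx = 17688.333333/811.333333 = 21.801561

21.802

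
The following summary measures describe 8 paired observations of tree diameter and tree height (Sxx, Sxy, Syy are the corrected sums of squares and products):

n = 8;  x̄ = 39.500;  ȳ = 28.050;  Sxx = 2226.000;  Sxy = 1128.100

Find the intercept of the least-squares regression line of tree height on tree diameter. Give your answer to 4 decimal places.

b = Sxy/Sxx = 1128.1/2226 = 0.506783
a = ȳ − b·x̄ = 28.05 − 0.506783·39.5 = 8.032053

8.0321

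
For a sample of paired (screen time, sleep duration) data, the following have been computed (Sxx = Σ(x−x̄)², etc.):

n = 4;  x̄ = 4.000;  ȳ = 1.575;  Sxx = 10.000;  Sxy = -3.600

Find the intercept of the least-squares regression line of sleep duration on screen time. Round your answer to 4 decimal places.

b = Sxy/Sxx = -3.6/10 = -0.36
a = ȳ − b·x̄ = 1.575 − (-0.36)·4 = 3.015

3.0150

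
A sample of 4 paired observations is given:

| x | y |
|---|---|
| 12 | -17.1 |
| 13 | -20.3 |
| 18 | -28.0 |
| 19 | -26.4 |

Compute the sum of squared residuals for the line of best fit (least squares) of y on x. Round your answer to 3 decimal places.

6.130

n = 4, Σx = 62, Σy = -91.8, Σxy = -1474.7, Σx² = 998, Σy² = 2185.46
Sxx = Σx² − (Σx)²/n = 998 − 961 = 37
Sxy = Σxy − (Σx)(Σy)/n = -1474.7 − (-1422.9) = -51.8
Syy = Σy² − (Σy)²/n = 2185.46 − 2106.81 = 78.65
b = Sxy/Sxx = -51.8/37 = -1.4
SSE = Syy − b·Sxy = 78.65 − (-1.4)·(-51.8) = 6.13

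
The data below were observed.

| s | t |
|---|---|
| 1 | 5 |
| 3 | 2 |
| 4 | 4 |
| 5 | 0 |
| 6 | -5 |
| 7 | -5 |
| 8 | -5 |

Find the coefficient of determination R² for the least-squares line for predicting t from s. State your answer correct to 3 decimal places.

n = 7, Σx = 34, Σy = -4, Σxy = -78, Σx² = 200, Σy² = 120
Sxx = Σx² − (Σx)²/n = 200 − 165.142857 = 34.857143
Sxy = Σxy − (Σx)(Σy)/n = -78 − (-19.428571) = -58.571429
Syy = Σy² − (Σy)²/n = 120 − 2.285714 = 117.714286
R² = Sxy²/(Sxx·Syy) = (-58.571429)²/(34.857143·117.714286) = 0.836085

0.836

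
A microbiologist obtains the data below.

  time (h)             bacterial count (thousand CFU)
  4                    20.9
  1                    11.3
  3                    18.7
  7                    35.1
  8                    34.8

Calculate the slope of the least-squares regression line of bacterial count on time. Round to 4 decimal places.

3.5970

n = 5, Σx = 23, Σy = 120.8, Σxy = 675.1, Σx² = 139
Sxx = Σx² − (Σx)²/n = 139 − 105.8 = 33.2
Sxy = Σxy − (Σx)(Σy)/n = 675.1 − 555.68 = 119.42
b = Sxy/Sxx = 119.42/33.2 = 3.596988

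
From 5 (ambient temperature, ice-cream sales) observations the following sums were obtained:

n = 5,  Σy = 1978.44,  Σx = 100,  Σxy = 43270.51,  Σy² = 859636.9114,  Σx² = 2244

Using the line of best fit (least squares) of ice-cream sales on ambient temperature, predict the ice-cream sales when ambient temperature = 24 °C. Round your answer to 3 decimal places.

Sxx = Σx² − (Σx)²/n = 2244 − 2000 = 244
Sxy = Σxy − (Σx)(Σy)/n = 43270.51 − 39568.8 = 3701.71
b = Sxy/Sxx = 3701.71/244 = 15.170943
a = ȳ − b·x̄ = 395.688 − 15.170943·20 = 92.269148
ŷ(24) = a + b·24 = 92.269148 + 15.170943·24 = 456.371770

456.372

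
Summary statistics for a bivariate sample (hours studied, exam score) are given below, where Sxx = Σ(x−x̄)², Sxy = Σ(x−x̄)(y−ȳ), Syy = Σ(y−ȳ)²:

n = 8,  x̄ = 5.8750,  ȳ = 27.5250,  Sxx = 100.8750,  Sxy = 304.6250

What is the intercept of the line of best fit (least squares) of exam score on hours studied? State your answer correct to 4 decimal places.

9.7835

b = Sxy/Sxx = 304.625/100.875 = 3.019827
a = ȳ − b·x̄ = 27.525 − 3.019827·5.875 = 9.783519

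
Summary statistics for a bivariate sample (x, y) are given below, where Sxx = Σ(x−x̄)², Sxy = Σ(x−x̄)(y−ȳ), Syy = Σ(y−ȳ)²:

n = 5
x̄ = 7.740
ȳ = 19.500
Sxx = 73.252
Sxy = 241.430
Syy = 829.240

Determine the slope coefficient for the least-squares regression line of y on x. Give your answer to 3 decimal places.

b = Sxy/Sxx = 241.43/73.252 = 3.295883

3.296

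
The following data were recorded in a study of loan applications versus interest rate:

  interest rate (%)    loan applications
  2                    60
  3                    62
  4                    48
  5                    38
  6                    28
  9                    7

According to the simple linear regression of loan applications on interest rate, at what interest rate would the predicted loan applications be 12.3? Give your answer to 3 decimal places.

n = 6, Σx = 29, Σy = 243, Σxy = 919, Σx² = 171
Sxx = Σx² − (Σx)²/n = 171 − 140.166667 = 30.833333
Sxy = Σxy − (Σx)(Σy)/n = 919 − 1174.5 = -255.5
b = Sxy/Sxx = -255.5/30.833333 = -8.286486
a = ȳ − b·x̄ = 40.5 − (-8.286486)·4.833333 = 80.551351
Set a + b·x = 12.3: x = (12.3 − 80.551351) / (-8.286486) = 8.236464

8.236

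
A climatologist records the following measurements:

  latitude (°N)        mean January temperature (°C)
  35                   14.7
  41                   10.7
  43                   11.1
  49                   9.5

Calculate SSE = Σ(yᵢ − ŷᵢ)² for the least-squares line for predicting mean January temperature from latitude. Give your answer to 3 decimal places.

2.080

n = 4, Σx = 168, Σy = 46, Σxy = 1896, Σx² = 7156, Σy² = 544.04
Sxx = Σx² − (Σx)²/n = 7156 − 7056 = 100
Sxy = Σxy − (Σx)(Σy)/n = 1896 − 1932 = -36
Syy = Σy² − (Σy)²/n = 544.04 − 529 = 15.04
b = Sxy/Sxx = -36/100 = -0.36
SSE = Syy − b·Sxy = 15.04 − (-0.36)·(-36) = 2.08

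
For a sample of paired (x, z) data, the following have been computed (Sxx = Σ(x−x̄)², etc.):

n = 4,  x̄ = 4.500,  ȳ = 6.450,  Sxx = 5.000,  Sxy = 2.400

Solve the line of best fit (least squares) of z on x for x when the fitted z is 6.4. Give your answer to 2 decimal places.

b = Sxy/Sxx = 2.4/5 = 0.48
a = ȳ − b·x̄ = 6.45 − 0.48·4.5 = 4.29
Set a + b·x = 6.4: x = (6.4 − 4.29) / 0.48 = 4.395833

4.40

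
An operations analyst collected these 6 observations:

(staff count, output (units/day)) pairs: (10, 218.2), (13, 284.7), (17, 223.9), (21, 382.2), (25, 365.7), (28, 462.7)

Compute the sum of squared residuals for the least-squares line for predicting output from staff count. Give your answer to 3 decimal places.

n = 6, Σx = 114, Σy = 1937.4, Σxy = 39813.7, Σx² = 2408, Σy² = 672701.16
Sxx = Σx² − (Σx)²/n = 2408 − 2166 = 242
Sxy = Σxy − (Σx)(Σy)/n = 39813.7 − 36810.6 = 3003.1
Syy = Σy² − (Σy)²/n = 672701.16 − 625586.46 = 47114.7
b = Sxy/Sxx = 3003.1/242 = 12.409504
SSE = Syy − b·Sxy = 47114.7 − 12.409504·3003.1 = 9847.718140

9847.718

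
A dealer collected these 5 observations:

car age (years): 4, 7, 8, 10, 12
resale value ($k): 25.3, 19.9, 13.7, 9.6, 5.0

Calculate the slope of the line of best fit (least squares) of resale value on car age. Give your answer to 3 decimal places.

n = 5, Σx = 41, Σy = 73.5, Σxy = 506.1, Σx² = 373
Sxx = Σx² − (Σx)²/n = 373 − 336.2 = 36.8
Sxy = Σxy − (Σx)(Σy)/n = 506.1 − 602.7 = -96.6
b = Sxy/Sxx = -96.6/36.8 = -2.625

-2.625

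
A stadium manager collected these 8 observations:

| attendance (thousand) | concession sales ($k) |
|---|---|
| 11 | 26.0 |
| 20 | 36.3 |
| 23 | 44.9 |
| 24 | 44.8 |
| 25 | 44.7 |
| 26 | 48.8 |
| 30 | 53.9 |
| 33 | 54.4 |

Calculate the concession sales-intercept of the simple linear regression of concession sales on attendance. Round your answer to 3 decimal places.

n = 8, Σx = 192, Σy = 353.8, Σxy = 8918.4, Σx² = 4916
Sxx = Σx² − (Σx)²/n = 4916 − 4608 = 308
Sxy = Σxy − (Σx)(Σy)/n = 8918.4 − 8491.2 = 427.2
b = Sxy/Sxx = 427.2/308 = 1.387013
a = ȳ − b·x̄ = 44.225 − 1.387013·24 = 10.936688

10.937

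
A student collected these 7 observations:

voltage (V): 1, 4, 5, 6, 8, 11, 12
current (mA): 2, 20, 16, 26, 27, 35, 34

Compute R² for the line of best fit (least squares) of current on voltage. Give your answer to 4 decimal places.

0.8855

n = 7, Σx = 47, Σy = 160, Σxy = 1327, Σx² = 407, Σy² = 4446
Sxx = Σx² − (Σx)²/n = 407 − 315.571429 = 91.428571
Sxy = Σxy − (Σx)(Σy)/n = 1327 − 1074.285714 = 252.714286
Syy = Σy² − (Σy)²/n = 4446 − 3657.142857 = 788.857143
R² = Sxy²/(Sxx·Syy) = (252.714286)²/(91.428571·788.857143) = 0.885481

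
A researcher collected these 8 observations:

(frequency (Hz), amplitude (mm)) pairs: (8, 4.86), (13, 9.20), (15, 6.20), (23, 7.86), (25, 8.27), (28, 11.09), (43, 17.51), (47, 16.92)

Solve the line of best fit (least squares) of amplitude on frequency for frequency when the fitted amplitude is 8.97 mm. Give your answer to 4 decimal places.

21.2515

n = 8, Σx = 202, Σy = 81.91, Σxy = 2497.7, Σx² = 6454
Sxx = Σx² − (Σx)²/n = 6454 − 5100.5 = 1353.5
Sxy = Σxy − (Σx)(Σy)/n = 2497.7 − 2068.2275 = 429.4725
b = Sxy/Sxx = 429.4725/1353.5 = 0.317305
a = ȳ − b·x̄ = 10.23875 − 0.317305·25.25 = 2.226795
Set a + b·x = 8.97: x = (8.97 − 2.226795) / 0.317305 = 21.251483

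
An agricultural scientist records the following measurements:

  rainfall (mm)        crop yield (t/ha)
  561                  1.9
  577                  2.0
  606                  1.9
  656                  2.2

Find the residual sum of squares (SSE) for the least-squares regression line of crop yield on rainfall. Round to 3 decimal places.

n = 4, Σx = 2400, Σy = 8, Σxy = 4814.5, Σx² = 1445222, Σy² = 16.06
Sxx = Σx² − (Σx)²/n = 1445222 − 1440000 = 5222
Sxy = Σxy − (Σx)(Σy)/n = 4814.5 − 4800 = 14.5
Syy = Σy² − (Σy)²/n = 16.06 − 16 = 0.06
b = Sxy/Sxx = 14.5/5222 = 0.002777
SSE = Syy − b·Sxy = 0.06 − 0.002777·14.5 = 0.019738

0.020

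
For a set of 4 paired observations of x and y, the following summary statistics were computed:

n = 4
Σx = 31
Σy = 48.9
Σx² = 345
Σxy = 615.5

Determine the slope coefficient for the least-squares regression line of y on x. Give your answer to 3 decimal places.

Sxx = Σx² − (Σx)²/n = 345 − 240.25 = 104.75
Sxy = Σxy − (Σx)(Σy)/n = 615.5 − 378.975 = 236.525
b = Sxy/Sxx = 236.525/104.75 = 2.257995

2.258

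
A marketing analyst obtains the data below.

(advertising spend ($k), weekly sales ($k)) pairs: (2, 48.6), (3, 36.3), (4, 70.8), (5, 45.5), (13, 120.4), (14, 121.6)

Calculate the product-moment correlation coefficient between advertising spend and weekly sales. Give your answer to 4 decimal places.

n = 6, Σx = 41, Σy = 443.2, Σxy = 3984.4, Σx² = 419, Σy² = 40045.26
Sxx = Σx² − (Σx)²/n = 419 − 280.166667 = 138.833333
Sxy = Σxy − (Σx)(Σy)/n = 3984.4 − 3028.533333 = 955.866667
Syy = Σy² − (Σy)²/n = 40045.26 − 32737.706667 = 7307.553333
r = Sxy/√(Sxx·Syy) = 955.866667/√(1014531.987778) = 955.866667/1007.239787 = 0.948996

0.9490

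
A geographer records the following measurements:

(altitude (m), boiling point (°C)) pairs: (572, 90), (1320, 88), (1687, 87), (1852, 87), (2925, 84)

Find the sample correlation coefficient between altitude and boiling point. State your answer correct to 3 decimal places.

-0.997

n = 5, Σx = 8356, Σy = 436, Σxy = 721233, Σx² = 16901082, Σy² = 38038
Sxx = Σx² − (Σx)²/n = 16901082 − 13964547.2 = 2936534.8
Sxy = Σxy − (Σx)(Σy)/n = 721233 − 728643.2 = -7410.2
Syy = Σy² − (Σy)²/n = 38038 − 38019.2 = 18.8
r = Sxy/√(Sxx·Syy) = -7410.2/√(55206854.24) = -7410.2/7430.131509 = -0.997317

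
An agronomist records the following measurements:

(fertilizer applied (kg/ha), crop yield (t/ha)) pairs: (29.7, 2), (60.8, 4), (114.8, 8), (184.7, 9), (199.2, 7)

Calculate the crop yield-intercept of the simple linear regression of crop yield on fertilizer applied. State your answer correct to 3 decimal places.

2.045

n = 5, Σx = 589.2, Σy = 30, Σxy = 4277.7, Σx² = 91552.5
Sxx = Σx² − (Σx)²/n = 91552.5 − 69431.328 = 22121.172
Sxy = Σxy − (Σx)(Σy)/n = 4277.7 − 3535.2 = 742.5
b = Sxy/Sxx = 742.5/22121.172 = 0.033565
a = ȳ − b·x̄ = 6 − 0.033565·117.84 = 2.044685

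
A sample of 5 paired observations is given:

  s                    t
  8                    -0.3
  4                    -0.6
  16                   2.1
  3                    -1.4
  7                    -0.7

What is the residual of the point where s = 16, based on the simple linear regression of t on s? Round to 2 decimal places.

0.16

n = 5, Σx = 38, Σy = -0.9, Σxy = 19.7, Σx² = 394
Sxx = Σx² − (Σx)²/n = 394 − 288.8 = 105.2
Sxy = Σxy − (Σx)(Σy)/n = 19.7 − (-6.84) = 26.54
b = Sxy/Sxx = 26.54/105.2 = 0.252281
a = ȳ − b·x̄ = -0.18 − 0.252281·7.6 = -2.097338
ŷ(16) = -2.097338 + 0.252281·16 = 1.939163
residual = y − ŷ = 2.1 − 1.939163 = 0.160837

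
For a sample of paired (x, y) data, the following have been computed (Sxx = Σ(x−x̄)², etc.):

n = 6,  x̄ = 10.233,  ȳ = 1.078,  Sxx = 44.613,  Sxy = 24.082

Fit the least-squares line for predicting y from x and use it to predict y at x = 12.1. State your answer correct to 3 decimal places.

b = Sxy/Sxx = 24.082/44.613 = 0.539798
a = ȳ − b·x̄ = 1.078 − 0.539798·10.233 = -4.445751
ŷ(12.1) = a + b·12.1 = -4.445751 + 0.539798·12.1 = 2.085803

2.086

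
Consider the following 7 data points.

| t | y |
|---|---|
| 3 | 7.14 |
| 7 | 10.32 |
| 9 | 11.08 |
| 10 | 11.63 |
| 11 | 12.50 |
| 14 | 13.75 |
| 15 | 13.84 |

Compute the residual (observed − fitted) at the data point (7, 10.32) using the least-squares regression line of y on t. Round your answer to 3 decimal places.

0.445

n = 7, Σx = 69, Σy = 80.26, Σxy = 847.28, Σx² = 781
Sxx = Σx² − (Σx)²/n = 781 − 680.142857 = 100.857143
Sxy = Σxy − (Σx)(Σy)/n = 847.28 − 791.134286 = 56.145714
b = Sxy/Sxx = 56.145714/100.857143 = 0.556686
a = ȳ − b·x̄ = 11.465714 − 0.556686·9.857143 = 5.978385
ŷ(7) = 5.978385 + 0.556686·7 = 9.875184
residual = y − ŷ = 10.32 − 9.875184 = 0.444816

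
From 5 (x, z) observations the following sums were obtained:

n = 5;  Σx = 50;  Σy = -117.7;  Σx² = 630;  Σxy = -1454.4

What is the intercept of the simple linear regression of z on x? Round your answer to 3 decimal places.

-2.202

Sxx = Σx² − (Σx)²/n = 630 − 500 = 130
Sxy = Σxy − (Σx)(Σy)/n = -1454.4 − (-1177) = -277.4
b = Sxy/Sxx = -277.4/130 = -2.133846
a = ȳ − b·x̄ = -23.54 − (-2.133846)·10 = -2.201538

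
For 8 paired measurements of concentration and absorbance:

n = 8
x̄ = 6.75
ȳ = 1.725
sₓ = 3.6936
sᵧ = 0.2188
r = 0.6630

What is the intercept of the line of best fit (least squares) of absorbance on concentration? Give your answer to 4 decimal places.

b = r · sᵧ/sₓ = 0.663 · 0.2188/3.6936 = 0.039275
a = ȳ − b·x̄ = 1.725 − 0.039275·6.75 = 1.459897

1.4599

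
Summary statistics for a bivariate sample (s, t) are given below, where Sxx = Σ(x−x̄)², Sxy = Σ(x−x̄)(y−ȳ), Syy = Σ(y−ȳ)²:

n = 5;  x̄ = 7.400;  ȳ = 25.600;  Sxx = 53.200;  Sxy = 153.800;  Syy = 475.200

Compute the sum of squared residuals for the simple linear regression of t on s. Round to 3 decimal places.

b = Sxy/Sxx = 153.8/53.2 = 2.890977
SSE = Syy − b·Sxy = 475.2 − 2.890977·153.8 = 30.567669

30.568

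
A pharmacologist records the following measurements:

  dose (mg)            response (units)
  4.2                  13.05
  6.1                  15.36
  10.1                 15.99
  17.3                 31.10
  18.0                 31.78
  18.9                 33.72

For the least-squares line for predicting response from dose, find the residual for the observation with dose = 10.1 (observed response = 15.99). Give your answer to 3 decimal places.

n = 6, Σx = 74.6, Σy = 141, Σxy = 2057.383, Σx² = 1137.36
Sxx = Σx² − (Σx)²/n = 1137.36 − 927.526667 = 209.833333
Sxy = Σxy − (Σx)(Σy)/n = 2057.383 − 1753.1 = 304.283
b = Sxy/Sxx = 304.283/209.833333 = 1.450118
a = ȳ − b·x̄ = 23.5 − 1.450118·12.433333 = 5.470205
ŷ(10.1) = 5.470205 + 1.450118·10.1 = 20.116392
residual = y − ŷ = 15.99 − 20.116392 = -4.126392

-4.126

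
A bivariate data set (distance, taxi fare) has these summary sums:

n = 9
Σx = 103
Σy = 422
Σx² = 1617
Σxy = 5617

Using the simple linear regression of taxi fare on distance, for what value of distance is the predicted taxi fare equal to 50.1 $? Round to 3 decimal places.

Sxx = Σx² − (Σx)²/n = 1617 − 1178.777778 = 438.222222
Sxy = Σxy − (Σx)(Σy)/n = 5617 − 4829.555556 = 787.444444
b = Sxy/Sxx = 787.444444/438.222222 = 1.796907
a = ȳ − b·x̄ = 46.888889 − 1.796907·11.444444 = 26.324290
Set a + b·x = 50.1: x = (50.1 − 26.324290) / 1.796907 = 13.231466

13.231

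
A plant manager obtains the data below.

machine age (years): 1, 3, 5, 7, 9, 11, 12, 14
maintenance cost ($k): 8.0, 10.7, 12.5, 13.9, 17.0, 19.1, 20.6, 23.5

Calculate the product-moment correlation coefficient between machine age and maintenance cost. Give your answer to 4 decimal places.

0.9959

n = 8, Σx = 62, Σy = 125.3, Σxy = 1139.2, Σx² = 626, Σy² = 2158.37
Sxx = Σx² − (Σx)²/n = 626 − 480.5 = 145.5
Sxy = Σxy − (Σx)(Σy)/n = 1139.2 − 971.075 = 168.125
Syy = Σy² − (Σy)²/n = 2158.37 − 1962.51125 = 195.85875
r = Sxy/√(Sxx·Syy) = 168.125/√(28497.448125) = 168.125/168.811872 = 0.995931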